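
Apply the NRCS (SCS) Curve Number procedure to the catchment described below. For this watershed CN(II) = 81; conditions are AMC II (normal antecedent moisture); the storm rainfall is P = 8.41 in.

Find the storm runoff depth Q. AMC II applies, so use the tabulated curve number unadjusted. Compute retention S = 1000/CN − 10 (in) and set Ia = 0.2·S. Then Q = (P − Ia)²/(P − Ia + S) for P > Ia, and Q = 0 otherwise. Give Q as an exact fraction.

CN(II) = 81; AMC II needs no correction.
Max retention: S = 1000/81 − 10 = 190/81 in (≈ 2.346 in)
Initial abstraction Ia = S/5 = (190/81)/5 = 38/81 ≈ 0.469 in
Since P=8.410 > Ia=0.469: effective rainfall P−Ia = 64321/8100 in
Runoff Q = (P−Ia)²/(P−Ia+S) = (7.941)²/(7.941+2.346) = 4137191041/674900100 ≈ 6.130 in

Q = 4137191041/674900100 in ≈ 6.130 in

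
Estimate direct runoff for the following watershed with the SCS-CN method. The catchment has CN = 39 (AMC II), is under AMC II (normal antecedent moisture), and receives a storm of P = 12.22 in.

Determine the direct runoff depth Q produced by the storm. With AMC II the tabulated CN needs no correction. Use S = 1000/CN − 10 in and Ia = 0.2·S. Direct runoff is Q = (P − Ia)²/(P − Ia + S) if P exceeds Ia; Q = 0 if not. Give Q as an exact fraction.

Q = 314317441/94046550 in ≈ 3.342 in

Average conditions: CN = 39 (no AMC adjustment).
Retention S: 1000/CN − 10 with CN=39.000 → S = 610/39 ≈ 15.641 in
Ia = 0.2S: 0.2·15.641 = 3.128 in (exactly 122/39)
P − Ia = 12.220 − 3.128 = 17729/1950 ≈ 9.092 in (> 0, runoff occurs)
Q: (17729/1950)² ÷ (48229/1950) = 314317441/94046550 in (≈ 3.342 in)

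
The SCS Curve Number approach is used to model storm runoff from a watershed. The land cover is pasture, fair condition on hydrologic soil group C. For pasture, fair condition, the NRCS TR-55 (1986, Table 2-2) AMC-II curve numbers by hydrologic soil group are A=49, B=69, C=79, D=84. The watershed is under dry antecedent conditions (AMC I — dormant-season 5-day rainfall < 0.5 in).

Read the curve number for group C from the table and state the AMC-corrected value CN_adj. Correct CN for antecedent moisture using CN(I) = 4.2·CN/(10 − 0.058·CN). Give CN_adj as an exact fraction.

CN_adj = 7900/129 ≈ 61.240

NRCS table: pasture, fair condition, soil group C → CN(II) = 79
Adjust CN=79 to AMC I: 4.2·79/(10 − 0.058·79) → (1659/5) ÷ (2709/500) = 7900/129 ≈ 61.240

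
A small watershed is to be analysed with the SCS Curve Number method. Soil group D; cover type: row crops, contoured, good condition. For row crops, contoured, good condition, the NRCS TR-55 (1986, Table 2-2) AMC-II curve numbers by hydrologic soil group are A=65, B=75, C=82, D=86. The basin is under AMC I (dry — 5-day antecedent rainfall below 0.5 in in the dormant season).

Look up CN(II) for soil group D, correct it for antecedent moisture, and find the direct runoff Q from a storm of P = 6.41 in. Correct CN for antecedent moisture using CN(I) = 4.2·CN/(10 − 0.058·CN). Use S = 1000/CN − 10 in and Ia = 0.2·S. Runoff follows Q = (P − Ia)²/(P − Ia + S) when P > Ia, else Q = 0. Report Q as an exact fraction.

NRCS table: row crops, contoured, good condition, soil group D → CN(II) = 86
Dry (AMC I): CN(I) = 4.2·86/(10 − 0.058·86) = (1806/5)/(1253/250) = 12900/179 ≈ 72.067
Max retention: S = 1000/(12900/179) − 10 = 500/129 in (≈ 3.876 in)
Ia = 0.2S: 0.2·3.876 = 0.775 in (exactly 100/129)
Excess rainfall: 6.410 − 0.775 = 5.635 in; P > Ia so Q > 0
Runoff Q = (P−Ia)²/(P−Ia+S) = (5.635)²/(5.635+3.876) = 5283690721/1582688100 ≈ 3.338 in

Q = 5283690721/1582688100 in ≈ 3.338 in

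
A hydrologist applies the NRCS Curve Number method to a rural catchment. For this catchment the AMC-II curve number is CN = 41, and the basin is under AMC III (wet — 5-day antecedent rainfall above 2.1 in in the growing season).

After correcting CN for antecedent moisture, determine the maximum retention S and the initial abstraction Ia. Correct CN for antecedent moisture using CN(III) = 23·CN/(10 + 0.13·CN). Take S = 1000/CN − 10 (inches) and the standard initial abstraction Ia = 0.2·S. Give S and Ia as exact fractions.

Wet (AMC III): CN(III) = 23·41/(10 + 0.13·41) = 943/(1533/100) = 94300/1533 ≈ 61.513
S = 1000/(94300/1533) − 10 = 5900/943 in ≈ 6.257 in
Initial abstraction Ia = S/5 = (5900/943)/5 = 1180/943 ≈ 1.251 in

S = 5900/943 in ≈ 6.257 in; Ia = 1180/943 in ≈ 1.251 in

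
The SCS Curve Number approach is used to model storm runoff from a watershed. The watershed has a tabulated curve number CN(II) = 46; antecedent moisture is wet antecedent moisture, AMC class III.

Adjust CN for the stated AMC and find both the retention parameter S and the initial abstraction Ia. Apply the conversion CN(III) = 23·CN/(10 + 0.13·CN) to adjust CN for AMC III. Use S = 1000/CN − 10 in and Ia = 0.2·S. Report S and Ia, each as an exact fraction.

Wet (AMC III): CN(III) = 23·46/(10 + 0.13·46) = 1058/(799/50) = 52900/799 ≈ 66.208
S = 1000/(52900/799) − 10 = 2700/529 in ≈ 5.104 in
Ia = 0.2S: 0.2·5.104 = 1.021 in (exactly 540/529)

S = 2700/529 in ≈ 5.104 in; Ia = 540/529 in ≈ 1.021 in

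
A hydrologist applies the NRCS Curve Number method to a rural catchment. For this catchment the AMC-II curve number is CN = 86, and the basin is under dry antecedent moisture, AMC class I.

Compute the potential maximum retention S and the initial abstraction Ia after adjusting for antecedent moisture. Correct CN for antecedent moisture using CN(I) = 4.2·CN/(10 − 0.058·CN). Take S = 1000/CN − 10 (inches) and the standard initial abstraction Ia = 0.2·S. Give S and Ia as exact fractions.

CN(I) from CN(II)=86: (4.2·86)/(10 − 0.058·86) = 12900/179 ≈ 72.067
Max retention: S = 1000/(12900/179) − 10 = 500/129 in (≈ 3.876 in)
Ia = 0.2S: 0.2·3.876 = 0.775 in (exactly 100/129)

S = 500/129 in ≈ 3.876 in; Ia = 100/129 in ≈ 0.775 in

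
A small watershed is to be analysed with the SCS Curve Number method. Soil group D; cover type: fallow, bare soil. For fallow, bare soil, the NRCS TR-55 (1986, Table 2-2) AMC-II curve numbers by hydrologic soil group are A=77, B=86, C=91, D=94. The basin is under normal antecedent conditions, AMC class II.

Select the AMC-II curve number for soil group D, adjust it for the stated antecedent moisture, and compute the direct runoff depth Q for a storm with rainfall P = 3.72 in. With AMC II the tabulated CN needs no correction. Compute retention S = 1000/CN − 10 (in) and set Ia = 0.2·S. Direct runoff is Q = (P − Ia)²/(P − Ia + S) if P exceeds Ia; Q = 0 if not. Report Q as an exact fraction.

Q = 5938947/1946975 in ≈ 3.050 in

NRCS table: fallow, bare soil, soil group D → CN(II) = 94
CN(II) = 94; AMC II needs no correction.
Max retention: S = 1000/94 − 10 = 30/47 in (≈ 0.638 in)
Ia = 0.2S: 0.2·0.638 = 0.128 in (exactly 6/47)
Since P=3.720 > Ia=0.128: effective rainfall P−Ia = 4221/1175 in
Runoff Q = (P−Ia)²/(P−Ia+S) = (3.592)²/(3.592+0.638) = 5938947/1946975 ≈ 3.050 in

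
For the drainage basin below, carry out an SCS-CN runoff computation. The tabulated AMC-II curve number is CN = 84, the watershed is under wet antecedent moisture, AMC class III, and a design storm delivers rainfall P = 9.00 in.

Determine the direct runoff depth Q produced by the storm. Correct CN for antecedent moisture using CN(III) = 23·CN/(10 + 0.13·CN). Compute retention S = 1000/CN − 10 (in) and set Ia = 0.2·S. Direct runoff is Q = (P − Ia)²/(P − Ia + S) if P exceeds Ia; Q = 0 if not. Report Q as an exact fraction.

Adjust CN=84 to AMC III: 23·84/(10 + 0.13·84) → 1932 ÷ (523/25) = 48300/523 ≈ 92.352
Max retention: S = 1000/(48300/523) − 10 = 400/483 in (≈ 0.828 in)
Initial abstraction Ia = S/5 = (400/483)/5 = 80/483 ≈ 0.166 in
P − Ia = 9.000 − 0.166 = 4267/483 ≈ 8.834 in (> 0, runoff occurs)
Q: (4267/483)² ÷ (4667/483) = 18207289/2254161 in (≈ 8.077 in)

Q = 18207289/2254161 in ≈ 8.077 in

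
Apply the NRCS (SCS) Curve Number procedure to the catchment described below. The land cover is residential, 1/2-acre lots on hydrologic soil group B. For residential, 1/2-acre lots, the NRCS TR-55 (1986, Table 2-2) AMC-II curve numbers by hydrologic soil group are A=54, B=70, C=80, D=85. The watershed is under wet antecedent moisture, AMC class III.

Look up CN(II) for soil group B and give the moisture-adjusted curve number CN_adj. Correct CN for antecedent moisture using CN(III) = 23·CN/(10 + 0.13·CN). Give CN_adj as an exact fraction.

CN_adj = 16100/191 ≈ 84.293

NRCS table: residential, 1/2-acre lots, soil group B → CN(II) = 70
CN(III) from CN(II)=70: (23·70)/(10 + 0.13·70) = 16100/191 ≈ 84.293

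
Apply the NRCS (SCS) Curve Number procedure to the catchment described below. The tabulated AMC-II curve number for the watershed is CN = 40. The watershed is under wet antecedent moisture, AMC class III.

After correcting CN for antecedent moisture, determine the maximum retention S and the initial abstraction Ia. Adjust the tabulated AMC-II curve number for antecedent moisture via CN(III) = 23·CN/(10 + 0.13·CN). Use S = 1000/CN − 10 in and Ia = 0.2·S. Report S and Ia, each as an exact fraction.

Adjust CN=40 to AMC III: 23·40/(10 + 0.13·40) → 920 ÷ (76/5) = 1150/19 ≈ 60.526
Max retention: S = 1000/(1150/19) − 10 = 150/23 in (≈ 6.522 in)
Ia = 0.2·(150/23) = 30/23 in ≈ 1.304 in

S = 150/23 in ≈ 6.522 in; Ia = 30/23 in ≈ 1.304 in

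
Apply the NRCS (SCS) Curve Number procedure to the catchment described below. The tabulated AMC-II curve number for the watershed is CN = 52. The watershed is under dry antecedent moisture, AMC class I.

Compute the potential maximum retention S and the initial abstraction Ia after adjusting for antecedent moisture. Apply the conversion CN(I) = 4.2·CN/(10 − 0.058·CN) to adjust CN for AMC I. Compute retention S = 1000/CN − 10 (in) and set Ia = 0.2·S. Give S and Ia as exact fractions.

S = 2000/91 in ≈ 21.978 in; Ia = 400/91 in ≈ 4.396 in

Dry (AMC I): CN(I) = 4.2·52/(10 − 0.058·52) = (1092/5)/(873/125) = 9100/291 ≈ 31.271
Max retention: S = 1000/(9100/291) − 10 = 2000/91 in (≈ 21.978 in)
Ia = 0.2S: 0.2·21.978 = 4.396 in (exactly 400/91)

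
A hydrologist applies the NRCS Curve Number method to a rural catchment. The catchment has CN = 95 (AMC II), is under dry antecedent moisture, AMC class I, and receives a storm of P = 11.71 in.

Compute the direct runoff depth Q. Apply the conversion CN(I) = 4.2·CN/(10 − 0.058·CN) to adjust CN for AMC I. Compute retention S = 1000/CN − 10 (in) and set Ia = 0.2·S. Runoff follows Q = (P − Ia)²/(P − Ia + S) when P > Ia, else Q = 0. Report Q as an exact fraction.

Q = 209058358441/20238437100 in ≈ 10.330 in

Adjust CN=95 to AMC I: 4.2·95/(10 − 0.058·95) → 399 ÷ (449/100) = 39900/449 ≈ 88.864
Max retention: S = 1000/(39900/449) − 10 = 500/399 in (≈ 1.253 in)
Ia = 0.2·(500/399) = 100/399 in ≈ 0.251 in
Since P=11.710 > Ia=0.251: effective rainfall P−Ia = 457229/39900 in
Q = (457229/39900)²/((457229/39900) + 500/399) = (209058358441/1592010000)/(507229/39900) = 209058358441/20238437100 in ≈ 10.330 in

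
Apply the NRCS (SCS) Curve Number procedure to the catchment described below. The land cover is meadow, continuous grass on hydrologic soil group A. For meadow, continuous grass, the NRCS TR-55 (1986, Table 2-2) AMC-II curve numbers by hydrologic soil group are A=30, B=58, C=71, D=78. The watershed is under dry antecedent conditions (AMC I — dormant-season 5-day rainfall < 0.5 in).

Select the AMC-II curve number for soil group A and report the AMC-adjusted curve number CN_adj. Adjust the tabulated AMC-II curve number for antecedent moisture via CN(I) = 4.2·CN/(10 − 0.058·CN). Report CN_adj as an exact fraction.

CN_adj = 900/59 ≈ 15.254

NRCS table: meadow, continuous grass, soil group A → CN(II) = 30
CN(I) from CN(II)=30: (4.2·30)/(10 − 0.058·30) = 900/59 ≈ 15.254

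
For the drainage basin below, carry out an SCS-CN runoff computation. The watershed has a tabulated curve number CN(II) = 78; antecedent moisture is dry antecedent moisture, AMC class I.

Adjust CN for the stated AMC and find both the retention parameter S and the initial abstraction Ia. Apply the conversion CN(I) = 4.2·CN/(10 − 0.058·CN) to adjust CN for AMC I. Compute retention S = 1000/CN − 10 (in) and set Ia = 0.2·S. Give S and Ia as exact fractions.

CN(I) from CN(II)=78: (4.2·78)/(10 − 0.058·78) = 81900/1369 ≈ 59.825
Retention S: 1000/CN − 10 with CN=59.825 → S = 5500/819 ≈ 6.716 in
Ia = 0.2S: 0.2·6.716 = 1.343 in (exactly 1100/819)

S = 5500/819 in ≈ 6.716 in; Ia = 1100/819 in ≈ 1.343 in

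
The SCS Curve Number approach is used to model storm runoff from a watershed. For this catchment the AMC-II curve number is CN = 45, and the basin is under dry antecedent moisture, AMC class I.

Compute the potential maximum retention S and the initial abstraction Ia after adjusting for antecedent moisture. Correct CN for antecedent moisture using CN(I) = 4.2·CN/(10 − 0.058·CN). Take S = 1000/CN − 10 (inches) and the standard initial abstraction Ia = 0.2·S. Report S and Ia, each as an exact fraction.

S = 5500/189 in ≈ 29.101 in; Ia = 1100/189 in ≈ 5.820 in

Dry (AMC I): CN(I) = 4.2·45/(10 − 0.058·45) = 189/(739/100) = 18900/739 ≈ 25.575
S = 1000/(18900/739) − 10 = 5500/189 in ≈ 29.101 in
Ia = 0.2S: 0.2·29.101 = 5.820 in (exactly 1100/189)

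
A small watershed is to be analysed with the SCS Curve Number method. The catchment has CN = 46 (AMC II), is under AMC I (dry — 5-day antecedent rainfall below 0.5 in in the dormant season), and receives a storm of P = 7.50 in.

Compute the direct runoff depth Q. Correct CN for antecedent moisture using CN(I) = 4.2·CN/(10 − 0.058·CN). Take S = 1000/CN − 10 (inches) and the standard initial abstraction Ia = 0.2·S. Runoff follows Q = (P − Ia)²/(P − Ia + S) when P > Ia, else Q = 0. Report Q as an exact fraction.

Q = 25215/206402 in ≈ 0.122 in

CN(I) from CN(II)=46: (4.2·46)/(10 − 0.058·46) = 16100/611 ≈ 26.350
Max retention: S = 1000/(16100/611) − 10 = 4500/161 in (≈ 27.950 in)
Ia = 0.2·(4500/161) = 900/161 in ≈ 5.590 in
Excess rainfall: 7.500 − 5.590 = 1.910 in; P > Ia so Q > 0
Runoff Q = (P−Ia)²/(P−Ia+S) = (1.910)²/(1.910+27.950) = 25215/206402 ≈ 0.122 in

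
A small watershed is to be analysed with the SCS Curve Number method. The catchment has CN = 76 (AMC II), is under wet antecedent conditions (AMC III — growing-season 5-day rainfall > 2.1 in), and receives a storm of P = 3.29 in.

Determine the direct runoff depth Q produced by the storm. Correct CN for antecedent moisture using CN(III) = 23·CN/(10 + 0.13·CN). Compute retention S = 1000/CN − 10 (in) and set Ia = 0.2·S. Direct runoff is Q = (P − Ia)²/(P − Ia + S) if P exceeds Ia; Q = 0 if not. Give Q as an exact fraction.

Q = 17364123529/8380480100 in ≈ 2.072 in

CN(III) from CN(II)=76: (23·76)/(10 + 0.13·76) = 43700/497 ≈ 87.928
Retention S: 1000/CN − 10 with CN=87.928 → S = 600/437 ≈ 1.373 in
Ia = 0.2·(600/437) = 120/437 in ≈ 0.275 in
P − Ia = 3.290 − 0.275 = 131773/43700 ≈ 3.015 in (> 0, runoff occurs)
Runoff Q = (P−Ia)²/(P−Ia+S) = (3.015)²/(3.015+1.373) = 17364123529/8380480100 ≈ 2.072 in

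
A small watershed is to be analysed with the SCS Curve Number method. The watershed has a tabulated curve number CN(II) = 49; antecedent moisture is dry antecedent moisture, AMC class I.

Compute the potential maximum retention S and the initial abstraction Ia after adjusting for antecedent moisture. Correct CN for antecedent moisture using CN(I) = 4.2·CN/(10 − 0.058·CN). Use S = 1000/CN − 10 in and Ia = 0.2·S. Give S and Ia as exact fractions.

Dry (AMC I): CN(I) = 4.2·49/(10 − 0.058·49) = (1029/5)/(3579/500) = 34300/1193 ≈ 28.751
S = 1000/(34300/1193) − 10 = 8500/343 in ≈ 24.781 in
Ia = 0.2·(8500/343) = 1700/343 in ≈ 4.956 in

S = 8500/343 in ≈ 24.781 in; Ia = 1700/343 in ≈ 4.956 in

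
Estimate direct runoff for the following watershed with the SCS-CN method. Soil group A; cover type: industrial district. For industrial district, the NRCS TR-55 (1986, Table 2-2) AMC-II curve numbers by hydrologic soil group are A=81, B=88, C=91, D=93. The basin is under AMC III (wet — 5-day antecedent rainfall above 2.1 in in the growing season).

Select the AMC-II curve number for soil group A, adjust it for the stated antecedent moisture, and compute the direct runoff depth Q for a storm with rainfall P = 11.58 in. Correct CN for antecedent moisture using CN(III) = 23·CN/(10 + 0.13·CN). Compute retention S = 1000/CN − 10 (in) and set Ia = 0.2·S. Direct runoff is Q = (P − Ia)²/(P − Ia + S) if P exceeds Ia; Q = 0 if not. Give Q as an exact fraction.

NRCS table: industrial district, soil group A → CN(II) = 81
Wet (AMC III): CN(III) = 23·81/(10 + 0.13·81) = 1863/(2053/100) = 186300/2053 ≈ 90.745
Retention S: 1000/CN − 10 with CN=90.745 → S = 1900/1863 ≈ 1.020 in
Initial abstraction Ia = S/5 = (1900/1863)/5 = 380/1863 ≈ 0.204 in
Excess rainfall: 11.580 − 0.204 = 11.376 in; P > Ia so Q > 0
Q = (1059677/93150)²/((1059677/93150) + 1900/1863) = (1122915344329/8676922500)/(1154677/93150) = 1122915344329/107558162550 in ≈ 10.440 in

Q = 1122915344329/107558162550 in ≈ 10.440 in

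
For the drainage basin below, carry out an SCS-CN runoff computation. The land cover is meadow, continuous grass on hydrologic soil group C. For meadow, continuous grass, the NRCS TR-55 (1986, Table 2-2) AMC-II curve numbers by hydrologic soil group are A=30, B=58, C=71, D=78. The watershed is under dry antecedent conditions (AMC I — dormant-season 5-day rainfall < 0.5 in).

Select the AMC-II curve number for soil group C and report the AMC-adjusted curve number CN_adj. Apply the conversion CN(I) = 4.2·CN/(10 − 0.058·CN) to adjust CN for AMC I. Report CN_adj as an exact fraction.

NRCS table: meadow, continuous grass, soil group C → CN(II) = 71
CN(I) from CN(II)=71: (4.2·71)/(10 − 0.058·71) = 149100/2941 ≈ 50.697

CN_adj = 149100/2941 ≈ 50.697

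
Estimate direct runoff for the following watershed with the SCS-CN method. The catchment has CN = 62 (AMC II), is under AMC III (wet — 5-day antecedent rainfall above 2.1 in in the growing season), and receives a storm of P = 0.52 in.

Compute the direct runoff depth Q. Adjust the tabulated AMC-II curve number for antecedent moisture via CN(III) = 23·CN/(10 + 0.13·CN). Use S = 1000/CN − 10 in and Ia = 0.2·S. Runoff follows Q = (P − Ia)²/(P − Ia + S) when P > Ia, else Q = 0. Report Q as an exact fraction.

Q = 0 in ≈ 0.000 in

Adjust CN=62 to AMC III: 23·62/(10 + 0.13·62) → 1426 ÷ (903/50) = 71300/903 ≈ 78.959
S = 1000/(71300/903) − 10 = 1900/713 in ≈ 2.665 in
Ia = 0.2·(1900/713) = 380/713 in ≈ 0.533 in
P = 0.520 ≤ Ia = 0.533 in: entire storm abstracted, Q = 0.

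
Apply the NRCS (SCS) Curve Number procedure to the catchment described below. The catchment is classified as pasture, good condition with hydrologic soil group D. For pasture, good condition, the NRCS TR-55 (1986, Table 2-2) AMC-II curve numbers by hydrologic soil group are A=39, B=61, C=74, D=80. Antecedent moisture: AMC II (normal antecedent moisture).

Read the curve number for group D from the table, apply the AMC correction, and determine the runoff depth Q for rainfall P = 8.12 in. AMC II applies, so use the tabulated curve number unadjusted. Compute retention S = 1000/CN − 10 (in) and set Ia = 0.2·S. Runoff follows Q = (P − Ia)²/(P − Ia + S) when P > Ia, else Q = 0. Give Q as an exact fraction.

Q = 145161/25300 in ≈ 5.738 in

NRCS table: pasture, good condition, soil group D → CN(II) = 80
AMC II — tabulated CN = 80 applies directly.
Retention S: 1000/CN − 10 with CN=80.000 → S = 5/2 ≈ 2.500 in
Ia = 0.2·(5/2) = 1/2 in ≈ 0.500 in
P − Ia = 8.120 − 0.500 = 381/50 ≈ 7.620 in (> 0, runoff occurs)
Q = (381/50)²/((381/50) + 5/2) = (145161/2500)/(253/25) = 145161/25300 in ≈ 5.738 in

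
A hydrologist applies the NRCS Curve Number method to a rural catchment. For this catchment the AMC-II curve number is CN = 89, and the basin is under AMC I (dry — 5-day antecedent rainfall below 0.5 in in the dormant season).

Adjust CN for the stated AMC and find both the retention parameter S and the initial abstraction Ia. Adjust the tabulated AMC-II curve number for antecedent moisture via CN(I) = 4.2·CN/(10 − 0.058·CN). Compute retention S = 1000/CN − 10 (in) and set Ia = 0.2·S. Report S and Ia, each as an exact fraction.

S = 5500/1869 in ≈ 2.943 in; Ia = 1100/1869 in ≈ 0.589 in

Adjust CN=89 to AMC I: 4.2·89/(10 − 0.058·89) → (1869/5) ÷ (2419/500) = 186900/2419 ≈ 77.263
Retention S: 1000/CN − 10 with CN=77.263 → S = 5500/1869 ≈ 2.943 in
Ia = 0.2·(5500/1869) = 1100/1869 in ≈ 0.589 in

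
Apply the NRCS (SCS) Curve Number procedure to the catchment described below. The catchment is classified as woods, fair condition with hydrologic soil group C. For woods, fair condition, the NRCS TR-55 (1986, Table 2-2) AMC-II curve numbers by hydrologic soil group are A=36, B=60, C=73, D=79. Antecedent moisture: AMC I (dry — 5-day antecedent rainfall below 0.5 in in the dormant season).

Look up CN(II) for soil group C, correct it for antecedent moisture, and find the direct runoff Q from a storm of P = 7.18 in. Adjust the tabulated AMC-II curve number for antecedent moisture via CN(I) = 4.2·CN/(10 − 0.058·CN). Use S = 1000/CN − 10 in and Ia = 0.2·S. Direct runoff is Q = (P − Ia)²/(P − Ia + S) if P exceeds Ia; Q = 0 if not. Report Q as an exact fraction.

NRCS table: woods, fair condition, soil group C → CN(II) = 73
Adjust CN=73 to AMC I: 4.2·73/(10 − 0.058·73) → (1533/5) ÷ (2883/500) = 51100/961 ≈ 53.174
Retention S: 1000/CN − 10 with CN=53.174 → S = 4500/511 ≈ 8.806 in
Initial abstraction Ia = S/5 = (4500/511)/5 = 900/511 ≈ 1.761 in
Since P=7.180 > Ia=1.761: effective rainfall P−Ia = 138449/25550 in
Q: (138449/25550)² ÷ (363449/25550) = 19168125601/9286121950 in (≈ 2.064 in)

Q = 19168125601/9286121950 in ≈ 2.064 in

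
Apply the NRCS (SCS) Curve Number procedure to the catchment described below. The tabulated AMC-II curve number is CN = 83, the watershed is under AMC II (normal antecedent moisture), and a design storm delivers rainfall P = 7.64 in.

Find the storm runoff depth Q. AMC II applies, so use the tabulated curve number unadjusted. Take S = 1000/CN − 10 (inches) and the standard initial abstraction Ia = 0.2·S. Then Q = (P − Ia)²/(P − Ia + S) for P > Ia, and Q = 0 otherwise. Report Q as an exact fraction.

Q = 225090009/39949975 in ≈ 5.634 in

Average conditions: CN = 83 (no AMC adjustment).
Retention S: 1000/CN − 10 with CN=83.000 → S = 170/83 ≈ 2.048 in
Initial abstraction Ia = S/5 = (170/83)/5 = 34/83 ≈ 0.410 in
Excess rainfall: 7.640 − 0.410 = 7.230 in; P > Ia so Q > 0
Q: (15003/2075)² ÷ (19253/2075) = 225090009/39949975 in (≈ 5.634 in)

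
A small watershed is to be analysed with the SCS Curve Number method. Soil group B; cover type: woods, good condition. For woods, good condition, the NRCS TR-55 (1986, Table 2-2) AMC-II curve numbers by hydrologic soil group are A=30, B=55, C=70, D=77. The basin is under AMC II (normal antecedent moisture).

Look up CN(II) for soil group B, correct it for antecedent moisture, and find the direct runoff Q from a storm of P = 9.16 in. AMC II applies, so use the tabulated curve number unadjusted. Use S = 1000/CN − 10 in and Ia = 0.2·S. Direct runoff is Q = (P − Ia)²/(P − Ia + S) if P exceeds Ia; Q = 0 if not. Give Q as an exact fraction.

Q = 4280761/1187725 in ≈ 3.604 in

NRCS table: woods, good condition, soil group B → CN(II) = 55
Average conditions: CN = 55 (no AMC adjustment).
Max retention: S = 1000/55 − 10 = 90/11 in (≈ 8.182 in)
Initial abstraction Ia = S/5 = (90/11)/5 = 18/11 ≈ 1.636 in
P − Ia = 9.160 − 1.636 = 2069/275 ≈ 7.524 in (> 0, runoff occurs)
Q: (2069/275)² ÷ (4319/275) = 4280761/1187725 in (≈ 3.604 in)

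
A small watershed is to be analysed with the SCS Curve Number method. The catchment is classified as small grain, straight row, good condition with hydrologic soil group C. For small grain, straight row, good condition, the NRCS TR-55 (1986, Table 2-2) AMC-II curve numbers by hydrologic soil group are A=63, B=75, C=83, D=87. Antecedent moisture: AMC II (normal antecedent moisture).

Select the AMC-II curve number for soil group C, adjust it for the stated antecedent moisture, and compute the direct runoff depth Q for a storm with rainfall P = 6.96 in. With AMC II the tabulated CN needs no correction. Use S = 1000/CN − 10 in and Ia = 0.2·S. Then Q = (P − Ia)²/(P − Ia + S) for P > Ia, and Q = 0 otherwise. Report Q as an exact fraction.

NRCS table: small grain, straight row, good condition, soil group C → CN(II) = 83
CN(II) = 83; AMC II needs no correction.
Max retention: S = 1000/83 − 10 = 170/83 in (≈ 2.048 in)
Ia = 0.2·(170/83) = 34/83 in ≈ 0.410 in
P − Ia = 6.960 − 0.410 = 13592/2075 ≈ 6.550 in (> 0, runoff occurs)
Runoff Q = (P−Ia)²/(P−Ia+S) = (6.550)²/(6.550+2.048) = 92371232/18511075 ≈ 4.990 in

Q = 92371232/18511075 in ≈ 4.990 in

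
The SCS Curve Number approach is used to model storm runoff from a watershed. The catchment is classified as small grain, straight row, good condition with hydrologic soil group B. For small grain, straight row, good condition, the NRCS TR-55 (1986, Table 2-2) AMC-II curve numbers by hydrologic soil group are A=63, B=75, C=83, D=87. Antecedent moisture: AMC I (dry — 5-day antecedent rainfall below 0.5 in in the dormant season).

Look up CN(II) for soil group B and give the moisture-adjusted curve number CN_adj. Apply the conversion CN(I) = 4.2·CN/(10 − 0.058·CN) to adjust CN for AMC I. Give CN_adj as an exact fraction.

CN_adj = 6300/113 ≈ 55.752

NRCS table: small grain, straight row, good condition, soil group B → CN(II) = 75
Adjust CN=75 to AMC I: 4.2·75/(10 − 0.058·75) → 315 ÷ (113/20) = 6300/113 ≈ 55.752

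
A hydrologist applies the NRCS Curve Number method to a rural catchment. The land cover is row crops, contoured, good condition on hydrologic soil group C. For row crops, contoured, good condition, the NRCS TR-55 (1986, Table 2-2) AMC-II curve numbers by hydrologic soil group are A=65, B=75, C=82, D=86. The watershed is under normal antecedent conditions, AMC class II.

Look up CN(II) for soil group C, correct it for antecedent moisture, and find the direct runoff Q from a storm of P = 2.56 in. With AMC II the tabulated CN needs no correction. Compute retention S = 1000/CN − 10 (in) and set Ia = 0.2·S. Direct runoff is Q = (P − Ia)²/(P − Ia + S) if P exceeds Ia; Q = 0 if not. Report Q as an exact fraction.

NRCS table: row crops, contoured, good condition, soil group C → CN(II) = 82
AMC II — tabulated CN = 82 applies directly.
S = 1000/82 − 10 = 90/41 in ≈ 2.195 in
Ia = 0.2S: 0.2·2.195 = 0.439 in (exactly 18/41)
Excess rainfall: 2.560 − 0.439 = 2.121 in; P > Ia so Q > 0
Q: (2174/1025)² ÷ (4424/1025) = 1181569/1133650 in (≈ 1.042 in)

Q = 1181569/1133650 in ≈ 1.042 in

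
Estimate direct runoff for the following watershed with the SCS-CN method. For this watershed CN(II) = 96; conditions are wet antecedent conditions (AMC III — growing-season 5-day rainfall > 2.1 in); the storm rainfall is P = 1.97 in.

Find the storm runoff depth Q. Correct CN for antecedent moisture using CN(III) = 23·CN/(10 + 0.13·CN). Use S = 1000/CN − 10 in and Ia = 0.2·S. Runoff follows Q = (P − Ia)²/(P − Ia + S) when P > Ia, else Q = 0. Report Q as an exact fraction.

Q = 178035649/100691700 in ≈ 1.768 in

Wet (AMC III): CN(III) = 23·96/(10 + 0.13·96) = 2208/(562/25) = 27600/281 ≈ 98.221
Retention S: 1000/CN − 10 with CN=98.221 → S = 25/138 ≈ 0.181 in
Ia = 0.2S: 0.2·0.181 = 0.036 in (exactly 5/138)
Excess rainfall: 1.970 − 0.036 = 1.934 in; P > Ia so Q > 0
Runoff Q = (P−Ia)²/(P−Ia+S) = (1.934)²/(1.934+0.181) = 178035649/100691700 ≈ 1.768 in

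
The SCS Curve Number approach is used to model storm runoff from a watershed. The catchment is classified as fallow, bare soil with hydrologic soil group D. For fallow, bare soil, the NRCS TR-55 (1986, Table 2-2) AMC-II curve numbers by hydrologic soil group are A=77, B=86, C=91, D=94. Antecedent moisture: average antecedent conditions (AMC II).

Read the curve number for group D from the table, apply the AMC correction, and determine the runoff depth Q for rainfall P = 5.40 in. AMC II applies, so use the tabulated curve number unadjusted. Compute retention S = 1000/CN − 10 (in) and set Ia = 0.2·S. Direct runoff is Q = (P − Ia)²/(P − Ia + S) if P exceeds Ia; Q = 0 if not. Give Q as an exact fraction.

Q = 511707/108805 in ≈ 4.703 in

NRCS table: fallow, bare soil, soil group D → CN(II) = 94
CN(II) = 94; AMC II needs no correction.
Retention S: 1000/CN − 10 with CN=94.000 → S = 30/47 ≈ 0.638 in
Ia = 0.2S: 0.2·0.638 = 0.128 in (exactly 6/47)
Excess rainfall: 5.400 − 0.128 = 5.272 in; P > Ia so Q > 0
Q: (1239/235)² ÷ (1389/235) = 511707/108805 in (≈ 4.703 in)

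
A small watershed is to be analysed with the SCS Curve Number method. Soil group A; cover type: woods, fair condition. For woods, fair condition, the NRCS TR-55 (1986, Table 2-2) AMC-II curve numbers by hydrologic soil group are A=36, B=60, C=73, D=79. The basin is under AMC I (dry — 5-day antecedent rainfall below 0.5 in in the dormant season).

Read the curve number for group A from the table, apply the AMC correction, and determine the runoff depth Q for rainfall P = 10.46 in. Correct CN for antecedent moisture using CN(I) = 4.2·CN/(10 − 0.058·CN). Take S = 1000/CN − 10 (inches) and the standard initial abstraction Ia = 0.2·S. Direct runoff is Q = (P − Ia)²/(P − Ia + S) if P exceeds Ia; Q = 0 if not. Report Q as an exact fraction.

Q = 355209409/3958104150 in ≈ 0.090 in

NRCS table: woods, fair condition, soil group A → CN(II) = 36
Dry (AMC I): CN(I) = 4.2·36/(10 − 0.058·36) = (756/5)/(989/125) = 18900/989 ≈ 19.110
S = 1000/(18900/989) − 10 = 8000/189 in ≈ 42.328 in
Ia = 0.2S: 0.2·42.328 = 8.466 in (exactly 1600/189)
Excess rainfall: 10.460 − 8.466 = 1.994 in; P > Ia so Q > 0
Q = (18847/9450)²/((18847/9450) + 8000/189) = (355209409/89302500)/(418847/9450) = 355209409/3958104150 in ≈ 0.090 in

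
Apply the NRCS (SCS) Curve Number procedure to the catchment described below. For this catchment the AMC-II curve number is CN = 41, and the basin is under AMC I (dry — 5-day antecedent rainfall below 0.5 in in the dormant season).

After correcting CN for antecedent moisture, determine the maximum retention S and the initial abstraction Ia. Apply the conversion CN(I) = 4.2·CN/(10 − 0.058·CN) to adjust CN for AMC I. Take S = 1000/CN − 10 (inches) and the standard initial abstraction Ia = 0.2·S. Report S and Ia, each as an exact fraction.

CN(I) from CN(II)=41: (4.2·41)/(10 − 0.058·41) = 86100/3811 ≈ 22.592
Max retention: S = 1000/(86100/3811) − 10 = 29500/861 in (≈ 34.262 in)
Initial abstraction Ia = S/5 = (29500/861)/5 = 5900/861 ≈ 6.852 in

S = 29500/861 in ≈ 34.262 in; Ia = 5900/861 in ≈ 6.852 in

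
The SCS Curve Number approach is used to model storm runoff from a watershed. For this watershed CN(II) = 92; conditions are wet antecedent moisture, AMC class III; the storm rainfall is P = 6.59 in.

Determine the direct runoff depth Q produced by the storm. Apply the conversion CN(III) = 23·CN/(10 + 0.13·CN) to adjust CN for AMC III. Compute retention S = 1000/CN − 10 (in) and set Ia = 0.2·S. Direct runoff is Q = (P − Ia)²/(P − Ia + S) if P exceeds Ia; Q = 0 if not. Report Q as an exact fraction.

Wet (AMC III): CN(III) = 23·92/(10 + 0.13·92) = 2116/(549/25) = 52900/549 ≈ 96.357
Retention S: 1000/CN − 10 with CN=96.357 → S = 200/529 ≈ 0.378 in
Ia = 0.2S: 0.2·0.378 = 0.076 in (exactly 40/529)
Excess rainfall: 6.590 − 0.076 = 6.514 in; P > Ia so Q > 0
Q = (344611/52900)²/((344611/52900) + 200/529) = (118756741321/2798410000)/(364611/52900) = 118756741321/19287921900 in ≈ 6.157 in

Q = 118756741321/19287921900 in ≈ 6.157 in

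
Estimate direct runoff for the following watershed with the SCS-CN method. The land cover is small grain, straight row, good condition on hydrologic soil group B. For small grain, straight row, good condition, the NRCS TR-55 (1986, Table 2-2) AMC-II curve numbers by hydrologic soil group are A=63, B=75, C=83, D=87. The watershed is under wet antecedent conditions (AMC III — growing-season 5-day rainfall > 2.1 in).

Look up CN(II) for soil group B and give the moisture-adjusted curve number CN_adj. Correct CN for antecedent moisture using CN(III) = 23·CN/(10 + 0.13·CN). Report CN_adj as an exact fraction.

CN_adj = 6900/79 ≈ 87.342

NRCS table: small grain, straight row, good condition, soil group B → CN(II) = 75
CN(III) from CN(II)=75: (23·75)/(10 + 0.13·75) = 6900/79 ≈ 87.342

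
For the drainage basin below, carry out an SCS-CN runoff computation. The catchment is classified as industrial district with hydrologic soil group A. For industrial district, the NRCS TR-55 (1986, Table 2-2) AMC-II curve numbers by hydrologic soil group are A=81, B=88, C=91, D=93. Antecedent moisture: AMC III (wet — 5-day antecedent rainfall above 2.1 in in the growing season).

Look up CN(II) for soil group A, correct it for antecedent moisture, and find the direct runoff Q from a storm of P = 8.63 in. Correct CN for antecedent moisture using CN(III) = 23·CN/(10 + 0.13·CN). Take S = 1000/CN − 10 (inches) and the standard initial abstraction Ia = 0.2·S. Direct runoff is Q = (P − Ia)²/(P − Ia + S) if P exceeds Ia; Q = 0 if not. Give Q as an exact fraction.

NRCS table: industrial district, soil group A → CN(II) = 81
Wet (AMC III): CN(III) = 23·81/(10 + 0.13·81) = 1863/(2053/100) = 186300/2053 ≈ 90.745
S = 1000/(186300/2053) − 10 = 1900/1863 in ≈ 1.020 in
Ia = 0.2·(1900/1863) = 380/1863 in ≈ 0.204 in
P − Ia = 8.630 − 0.204 = 1569769/186300 ≈ 8.426 in (> 0, runoff occurs)
Q = (1569769/186300)²/((1569769/186300) + 1900/1863) = (2464174713361/34707690000)/(1759769/186300) = 2464174713361/327844964700 in ≈ 7.516 in

Q = 2464174713361/327844964700 in ≈ 7.516 in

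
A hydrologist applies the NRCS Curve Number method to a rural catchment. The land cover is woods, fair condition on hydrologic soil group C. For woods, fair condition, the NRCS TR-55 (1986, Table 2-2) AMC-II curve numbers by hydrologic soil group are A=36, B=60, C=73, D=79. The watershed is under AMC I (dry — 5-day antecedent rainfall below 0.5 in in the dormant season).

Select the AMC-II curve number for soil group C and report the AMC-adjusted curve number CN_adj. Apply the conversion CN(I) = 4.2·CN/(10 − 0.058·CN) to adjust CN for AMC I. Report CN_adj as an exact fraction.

NRCS table: woods, fair condition, soil group C → CN(II) = 73
Dry (AMC I): CN(I) = 4.2·73/(10 − 0.058·73) = (1533/5)/(2883/500) = 51100/961 ≈ 53.174

CN_adj = 51100/961 ≈ 53.174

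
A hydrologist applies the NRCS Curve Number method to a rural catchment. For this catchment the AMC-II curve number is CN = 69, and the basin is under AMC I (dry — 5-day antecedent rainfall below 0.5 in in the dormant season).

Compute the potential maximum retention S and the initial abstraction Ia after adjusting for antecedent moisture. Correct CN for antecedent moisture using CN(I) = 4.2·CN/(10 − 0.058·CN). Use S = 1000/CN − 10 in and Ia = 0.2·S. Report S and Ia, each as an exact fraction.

CN(I) from CN(II)=69: (4.2·69)/(10 − 0.058·69) = 144900/2999 ≈ 48.316
Max retention: S = 1000/(144900/2999) − 10 = 15500/1449 in (≈ 10.697 in)
Ia = 0.2S: 0.2·10.697 = 2.139 in (exactly 3100/1449)

S = 15500/1449 in ≈ 10.697 in; Ia = 3100/1449 in ≈ 2.139 in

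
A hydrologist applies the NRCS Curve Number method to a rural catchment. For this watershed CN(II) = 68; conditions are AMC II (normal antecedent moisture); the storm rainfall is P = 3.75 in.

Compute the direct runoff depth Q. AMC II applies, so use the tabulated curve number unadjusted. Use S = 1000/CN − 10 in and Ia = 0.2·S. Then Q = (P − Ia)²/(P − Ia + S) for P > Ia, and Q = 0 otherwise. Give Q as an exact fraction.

CN(II) = 68; AMC II needs no correction.
Max retention: S = 1000/68 − 10 = 80/17 in (≈ 4.706 in)
Ia = 0.2S: 0.2·4.706 = 0.941 in (exactly 16/17)
Since P=3.750 > Ia=0.941: effective rainfall P−Ia = 191/68 in
Q = (191/68)²/((191/68) + 80/17) = (36481/4624)/(511/68) = 36481/34748 in ≈ 1.050 in

Q = 36481/34748 in ≈ 1.050 in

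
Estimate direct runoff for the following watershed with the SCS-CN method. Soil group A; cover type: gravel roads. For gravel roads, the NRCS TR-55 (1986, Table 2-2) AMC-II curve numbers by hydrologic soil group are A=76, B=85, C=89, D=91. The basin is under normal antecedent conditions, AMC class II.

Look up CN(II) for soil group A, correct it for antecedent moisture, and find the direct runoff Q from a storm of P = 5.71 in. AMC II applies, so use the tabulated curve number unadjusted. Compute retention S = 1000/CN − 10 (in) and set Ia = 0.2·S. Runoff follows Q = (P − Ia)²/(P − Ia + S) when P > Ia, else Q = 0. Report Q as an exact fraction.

Q = 93103201/29733100 in ≈ 3.131 in

NRCS table: gravel roads, soil group A → CN(II) = 76
AMC II — tabulated CN = 76 applies directly.
Retention S: 1000/CN − 10 with CN=76.000 → S = 60/19 ≈ 3.158 in
Initial abstraction Ia = S/5 = (60/19)/5 = 12/19 ≈ 0.632 in
Excess rainfall: 5.710 − 0.632 = 5.078 in; P > Ia so Q > 0
Q: (9649/1900)² ÷ (15649/1900) = 93103201/29733100 in (≈ 3.131 in)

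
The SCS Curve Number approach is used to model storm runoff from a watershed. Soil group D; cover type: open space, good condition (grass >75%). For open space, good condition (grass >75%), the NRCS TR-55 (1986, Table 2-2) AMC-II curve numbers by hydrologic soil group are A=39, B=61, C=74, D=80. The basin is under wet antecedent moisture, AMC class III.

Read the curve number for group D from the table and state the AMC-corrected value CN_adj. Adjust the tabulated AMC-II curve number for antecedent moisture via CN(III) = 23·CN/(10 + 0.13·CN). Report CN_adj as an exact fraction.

NRCS table: open space, good condition (grass >75%), soil group D → CN(II) = 80
Wet (AMC III): CN(III) = 23·80/(10 + 0.13·80) = 1840/(102/5) = 4600/51 ≈ 90.196

CN_adj = 4600/51 ≈ 90.196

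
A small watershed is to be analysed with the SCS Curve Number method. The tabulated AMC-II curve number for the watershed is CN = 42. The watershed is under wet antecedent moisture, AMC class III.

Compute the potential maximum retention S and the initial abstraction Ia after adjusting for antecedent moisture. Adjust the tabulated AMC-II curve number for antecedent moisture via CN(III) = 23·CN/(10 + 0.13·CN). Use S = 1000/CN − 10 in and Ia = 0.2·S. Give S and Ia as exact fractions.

S = 2900/483 in ≈ 6.004 in; Ia = 580/483 in ≈ 1.201 in

CN(III) from CN(II)=42: (23·42)/(10 + 0.13·42) = 48300/773 ≈ 62.484
Retention S: 1000/CN − 10 with CN=62.484 → S = 2900/483 ≈ 6.004 in
Initial abstraction Ia = S/5 = (2900/483)/5 = 580/483 ≈ 1.201 in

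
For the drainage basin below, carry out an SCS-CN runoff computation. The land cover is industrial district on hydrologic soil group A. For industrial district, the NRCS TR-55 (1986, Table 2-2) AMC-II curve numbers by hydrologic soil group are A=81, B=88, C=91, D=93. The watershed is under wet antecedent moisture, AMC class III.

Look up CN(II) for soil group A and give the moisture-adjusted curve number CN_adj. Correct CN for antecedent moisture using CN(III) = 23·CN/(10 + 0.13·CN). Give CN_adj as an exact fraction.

NRCS table: industrial district, soil group A → CN(II) = 81
Wet (AMC III): CN(III) = 23·81/(10 + 0.13·81) = 1863/(2053/100) = 186300/2053 ≈ 90.745

CN_adj = 186300/2053 ≈ 90.745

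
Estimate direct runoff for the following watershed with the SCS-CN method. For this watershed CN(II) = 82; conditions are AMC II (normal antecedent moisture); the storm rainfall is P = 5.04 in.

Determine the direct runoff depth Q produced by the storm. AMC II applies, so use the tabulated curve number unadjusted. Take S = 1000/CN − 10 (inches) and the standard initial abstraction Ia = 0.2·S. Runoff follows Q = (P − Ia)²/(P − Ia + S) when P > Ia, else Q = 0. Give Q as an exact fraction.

AMC II — tabulated CN = 82 applies directly.
S = 1000/82 − 10 = 90/41 in ≈ 2.195 in
Ia = 0.2S: 0.2·2.195 = 0.439 in (exactly 18/41)
Since P=5.040 > Ia=0.439: effective rainfall P−Ia = 4716/1025 in
Q: (4716/1025)² ÷ (6966/1025) = 137288/44075 in (≈ 3.115 in)

Q = 137288/44075 in ≈ 3.115 in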